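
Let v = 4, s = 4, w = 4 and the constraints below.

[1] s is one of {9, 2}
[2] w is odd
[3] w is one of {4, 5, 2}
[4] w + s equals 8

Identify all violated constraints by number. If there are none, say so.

[1] s = 4 is not in {9, 2} — violated.
[2] w = 4 is even — violated.
[3] w = 4 is in {4, 5, 2} — satisfied.
[4] w + s = 4 + 4 = 8 — satisfied.

Constraints 1 and 2 do not hold.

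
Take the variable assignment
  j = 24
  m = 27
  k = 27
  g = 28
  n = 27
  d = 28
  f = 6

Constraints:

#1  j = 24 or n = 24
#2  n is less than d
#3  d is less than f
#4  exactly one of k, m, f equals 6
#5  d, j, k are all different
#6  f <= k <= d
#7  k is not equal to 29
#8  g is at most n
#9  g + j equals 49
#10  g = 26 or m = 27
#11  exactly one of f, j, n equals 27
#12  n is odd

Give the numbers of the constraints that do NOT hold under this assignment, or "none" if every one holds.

#1 j = 24 = 24 (first disjunct) — OK.
#2 n = 27, d = 28; 27 < 28 — OK.
#3 d = 28, f = 6; 28 ≥ 6 (want <) — violated.
#4 k=27, m=27, f=6; 1 of them equals 6 — OK.
#5 values 28, 24, 27 are pairwise distinct — OK.
#6 values 6 <= 27 <= 28 — OK.
#7 k = 27, and 27 ≠ 29 — OK.
#8 g = 28, n = 27; 28 > 27 (want ≤) — violated.
#9 g + j = 28 + 24 = 52, not 49 — violated.
#10 g = 28 ≠ 26, but m = 27 = 27 (second disjunct) — OK.
#11 f=6, j=24, n=27; 1 of them equals 27 — OK.
#12 n = 27 is odd — OK.

Constraints 3, 8, and 9 do not hold.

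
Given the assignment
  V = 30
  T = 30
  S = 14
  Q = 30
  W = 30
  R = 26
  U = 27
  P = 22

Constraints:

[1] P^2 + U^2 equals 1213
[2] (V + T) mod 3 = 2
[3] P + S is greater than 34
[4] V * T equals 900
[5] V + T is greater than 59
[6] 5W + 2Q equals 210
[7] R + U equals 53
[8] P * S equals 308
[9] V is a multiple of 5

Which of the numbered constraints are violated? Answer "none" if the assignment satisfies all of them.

No — constraint 2 is not satisfied.

[1] P^2 + U^2 = 22^2 + 27^2 = 484 + 729 = 1213 — holds.
[2] V + T = 60; 60 mod 3 = 0, not 2 — fails.
[3] P + S = 22 + 14 = 36; 36 > 34 — holds.
[4] V * T = 30 * 30 = 900 — holds.
[5] V + T = 30 + 30 = 60; 60 > 59 — holds.
[6] 5W + 2Q = 5(30) + 2(30) = 210 — holds.
[7] R + U = 26 + 27 = 53 — holds.
[8] P * S = 22 * 14 = 308 — holds.
[9] 30 / 5 = 6, so 5 divides 30 — holds.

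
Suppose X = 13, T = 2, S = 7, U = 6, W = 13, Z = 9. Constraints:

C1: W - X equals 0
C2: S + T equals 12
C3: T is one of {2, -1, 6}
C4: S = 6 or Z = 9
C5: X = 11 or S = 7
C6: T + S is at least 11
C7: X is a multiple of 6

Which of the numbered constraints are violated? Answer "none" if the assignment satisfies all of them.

No — constraints 2, 6, 7 are not satisfied.

C1: W - X = 13 - 13 = 0  ✓
C2: S + T = 7 + 2 = 9, not 12  ✗
C3: T = 2 is in {2, -1, 6}  ✓
C4: S = 7 ≠ 6, but Z = 9 = 9 (second disjunct)  ✓
C5: X = 13 ≠ 11, but S = 7 = 7 (second disjunct)  ✓
C6: T + S = 2 + 7 = 9; 9 < 11, bound 11 not met  ✗
C7: 13 = 6*2 + 1, so 6 does not divide 13  ✗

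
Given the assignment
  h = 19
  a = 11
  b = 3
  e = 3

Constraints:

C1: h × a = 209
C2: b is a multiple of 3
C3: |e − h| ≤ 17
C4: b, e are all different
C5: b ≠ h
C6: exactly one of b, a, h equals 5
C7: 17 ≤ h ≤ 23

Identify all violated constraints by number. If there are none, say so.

Constraints 4 and 6 do not hold.

C1: h × a = 19 × 11 = 209 — holds.
C2: 3 / 3 = 1, so 3 divides 3 — holds.
C3: |3 − 19| = 16; 16 ≤ 17 — holds.
C4: b = e = 3, not all different — fails.
C5: b = 3, h = 19; distinct — holds.
C6: b=3, a=11, h=19; 0 of them equal 5, not exactly one — fails.
C7: h = 19 lies in [17, 23] — holds.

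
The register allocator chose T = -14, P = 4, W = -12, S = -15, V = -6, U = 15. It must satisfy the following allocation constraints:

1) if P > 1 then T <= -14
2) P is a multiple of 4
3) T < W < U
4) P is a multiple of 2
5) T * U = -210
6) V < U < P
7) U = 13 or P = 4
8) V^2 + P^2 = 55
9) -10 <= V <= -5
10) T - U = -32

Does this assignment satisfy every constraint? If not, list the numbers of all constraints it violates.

Violated: 6, 8, 10.

1) P = 4 > 1, so we need T ≤ -14; T = -14 ≤ -14  OK
2) 4 / 4 = 1, so 4 divides 4  OK
3) values -14 < -12 < 15  OK
4) 4 / 2 = 2, so 2 divides 4  OK
5) T * U = -14 * 15 = -210  OK
6) values -6, 15, 4; U = 15 is not < P = 4  FAIL
7) U = 15 ≠ 13, but P = 4 = 4 (second disjunct)  OK
8) V^2 + P^2 = (-6)^2 + 4^2 = 36 + 16 = 52, not 55  FAIL
9) V = -6 lies in [-10, -5]  OK
10) T - U = -14 - 15 = -29, not -32  FAIL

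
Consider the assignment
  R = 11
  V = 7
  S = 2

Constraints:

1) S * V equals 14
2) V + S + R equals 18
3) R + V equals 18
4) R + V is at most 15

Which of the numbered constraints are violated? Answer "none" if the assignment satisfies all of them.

The assignment fails constraints 2 and 4.

1) S * V = 2 * 7 = 14 — satisfied.
2) V + S + R = 7 + 2 + 11 = 20, not 18 — violated.
3) R + V = 11 + 7 = 18 — satisfied.
4) R + V = 11 + 7 = 18; 18 > 15, bound 15 not met — violated.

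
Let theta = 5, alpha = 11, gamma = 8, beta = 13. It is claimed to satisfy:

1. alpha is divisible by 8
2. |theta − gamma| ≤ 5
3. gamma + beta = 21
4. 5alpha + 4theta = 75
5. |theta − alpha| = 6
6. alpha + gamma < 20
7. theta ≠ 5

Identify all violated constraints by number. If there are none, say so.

1. 11 = 8×1 + 3, so 8 does not divide 11 — violated.
2. |5 − 8| = 3; 3 ≤ 5 — OK.
3. gamma + beta = 8 + 13 = 21 — OK.
4. 5alpha + 4theta = 5(11) + 4(5) = 75 — OK.
5. |5 − 11| = 6 — OK.
6. alpha + gamma = 11 + 8 = 19; 19 < 20 — OK.
7. theta = 5, but 5 is required to differ — violated.

Constraints 1, 7 do not hold.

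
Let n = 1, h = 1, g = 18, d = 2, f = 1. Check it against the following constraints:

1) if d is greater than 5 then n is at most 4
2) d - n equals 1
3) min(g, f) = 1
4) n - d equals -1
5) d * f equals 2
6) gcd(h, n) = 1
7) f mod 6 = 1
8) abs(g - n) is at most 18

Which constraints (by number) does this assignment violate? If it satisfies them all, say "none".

1) d = 2, not > 5; antecedent false, conditional vacuously true — satisfied.
2) d - n = 2 - 1 = 1 — satisfied.
3) min(18, 1) = 1 — satisfied.
4) n - d = 1 - 2 = -1 — satisfied.
5) d * f = 2 * 1 = 2 — satisfied.
6) gcd(1, 1) = 1 — satisfied.
7) 1 mod 6 = 1 — satisfied.
8) abs(18 - 1) = 17; 17 ≤ 18 — satisfied.

All constraints are satisfied.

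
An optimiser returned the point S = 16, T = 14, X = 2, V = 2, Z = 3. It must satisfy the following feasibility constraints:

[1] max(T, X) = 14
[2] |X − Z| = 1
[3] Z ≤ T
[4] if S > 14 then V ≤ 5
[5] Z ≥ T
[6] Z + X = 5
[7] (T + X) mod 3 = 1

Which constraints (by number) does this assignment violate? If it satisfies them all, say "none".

[1] max(14, 2) = 14 — OK.
[2] |2 − 3| = 1 — OK.
[3] Z = 3, T = 14; 3 ≤ 14 — OK.
[4] S = 16 > 14, so we need V ≤ 5; V = 2 ≤ 5 — OK.
[5] Z = 3, T = 14; 3 < 14 (want ≥) — violated.
[6] Z + X = 3 + 2 = 5 — OK.
[7] T + X = 16; 16 mod 3 = 1 — OK.

No — constraint 5 is not satisfied.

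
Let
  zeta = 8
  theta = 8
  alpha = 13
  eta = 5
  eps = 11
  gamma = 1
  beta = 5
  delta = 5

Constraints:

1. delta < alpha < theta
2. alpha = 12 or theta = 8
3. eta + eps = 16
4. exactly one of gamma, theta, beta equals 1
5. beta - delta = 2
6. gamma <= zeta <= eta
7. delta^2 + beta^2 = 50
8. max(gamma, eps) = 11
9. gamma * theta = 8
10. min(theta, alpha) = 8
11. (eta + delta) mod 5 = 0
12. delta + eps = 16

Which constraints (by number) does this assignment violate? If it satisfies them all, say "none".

1. values 5, 13, 8; alpha = 13 is not < theta = 8 — violated.
2. alpha = 13 ≠ 12, but theta = 8 = 8 (second disjunct) — satisfied.
3. eta + eps = 5 + 11 = 16 — satisfied.
4. gamma=1, theta=8, beta=5; 1 of them equals 1 — satisfied.
5. beta - delta = 5 - 5 = 0, not 2 — violated.
6. values 1, 8, 5; zeta = 8 is not <= eta = 5 — violated.
7. delta^2 + beta^2 = 5^2 + 5^2 = 25 + 25 = 50 — satisfied.
8. max(1, 11) = 11 — satisfied.
9. gamma * theta = 1 * 8 = 8 — satisfied.
10. min(8, 13) = 8 — satisfied.
11. eta + delta = 10; 10 mod 5 = 0 — satisfied.
12. delta + eps = 5 + 11 = 16 — satisfied.

No — constraints 1, 5, 6 are not satisfied.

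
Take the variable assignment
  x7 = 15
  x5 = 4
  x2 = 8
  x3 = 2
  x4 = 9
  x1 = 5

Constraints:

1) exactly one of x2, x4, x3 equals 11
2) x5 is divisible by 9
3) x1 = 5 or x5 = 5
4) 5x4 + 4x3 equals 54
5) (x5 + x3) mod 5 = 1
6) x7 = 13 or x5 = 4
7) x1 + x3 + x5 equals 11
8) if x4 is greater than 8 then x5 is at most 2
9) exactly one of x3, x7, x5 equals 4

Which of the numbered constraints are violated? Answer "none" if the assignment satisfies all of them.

The assignment fails constraints 1, 2, 4, and 8.

1) x2=8, x4=9, x3=2; 0 of them equal 11, not exactly one  ✗
2) 4 = 9*0 + 4, so 9 does not divide 4  ✗
3) x1 = 5 = 5 (first disjunct)  ✓
4) 5x4 + 4x3 = 5(9) + 4(2) = 53, not 54  ✗
5) x5 + x3 = 6; 6 mod 5 = 1  ✓
6) x7 = 15 ≠ 13, but x5 = 4 = 4 (second disjunct)  ✓
7) x1 + x3 + x5 = 5 + 2 + 4 = 11  ✓
8) x4 = 9 > 8, so we need x5 ≤ 2; but x5 = 4 > 2  ✗
9) x3=2, x7=15, x5=4; 1 of them equals 4  ✓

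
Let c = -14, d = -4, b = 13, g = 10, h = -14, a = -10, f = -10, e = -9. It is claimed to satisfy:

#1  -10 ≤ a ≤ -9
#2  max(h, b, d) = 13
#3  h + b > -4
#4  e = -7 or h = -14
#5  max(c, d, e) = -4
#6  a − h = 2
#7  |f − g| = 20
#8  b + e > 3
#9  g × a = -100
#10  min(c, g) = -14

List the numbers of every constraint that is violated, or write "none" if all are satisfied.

Violated: 6.

#1 a = -10 lies in [-10, -9]  yes
#2 max(-14, 13, -4) = 13  yes
#3 h + b = -14 + 13 = -1; -1 > -4  yes
#4 e = -9 ≠ -7, but h = -14 = -14 (second disjunct)  yes
#5 max(-14, -4, -9) = -4  yes
#6 a − h = -10 − (-14) = 4, not 2  no
#7 |-10 − 10| = 20  yes
#8 b + e = 13 + (-9) = 4; 4 > 3  yes
#9 g × a = 10 × (-10) = -100  yes
#10 min(-14, 10) = -14  yes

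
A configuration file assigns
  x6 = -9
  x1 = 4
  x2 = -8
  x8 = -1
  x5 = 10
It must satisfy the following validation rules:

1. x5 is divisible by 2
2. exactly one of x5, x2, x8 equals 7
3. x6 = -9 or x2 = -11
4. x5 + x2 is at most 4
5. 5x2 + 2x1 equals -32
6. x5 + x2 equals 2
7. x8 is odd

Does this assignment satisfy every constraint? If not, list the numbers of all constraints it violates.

1. 10 / 2 = 5, so 2 divides 10 — holds.
2. x5=10, x2=-8, x8=-1; 0 of them equal 7, not exactly one — fails.
3. x6 = -9 = -9 (first disjunct) — holds.
4. x5 + x2 = 10 + (-8) = 2; 2 ≤ 4 — holds.
5. 5x2 + 2x1 = 5(-8) + 2(4) = -32 — holds.
6. x5 + x2 = 10 + (-8) = 2 — holds.
7. x8 = -1 is odd — holds.

No — constraint 2 is not satisfied.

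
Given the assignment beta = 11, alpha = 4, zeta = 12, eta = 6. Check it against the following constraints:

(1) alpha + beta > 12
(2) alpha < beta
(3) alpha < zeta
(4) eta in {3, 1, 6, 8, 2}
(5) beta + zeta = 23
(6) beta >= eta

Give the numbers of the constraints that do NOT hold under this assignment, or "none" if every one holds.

None — every constraint holds.

(1) alpha + beta = 4 + 11 = 15; 15 > 12  ✔
(2) alpha = 4, beta = 11; 4 < 11  ✔
(3) alpha = 4, zeta = 12; 4 < 12  ✔
(4) eta = 6 is in {3, 1, 6, 8, 2}  ✔
(5) beta + zeta = 11 + 12 = 23  ✔
(6) beta = 11, eta = 6; 11 ≥ 6  ✔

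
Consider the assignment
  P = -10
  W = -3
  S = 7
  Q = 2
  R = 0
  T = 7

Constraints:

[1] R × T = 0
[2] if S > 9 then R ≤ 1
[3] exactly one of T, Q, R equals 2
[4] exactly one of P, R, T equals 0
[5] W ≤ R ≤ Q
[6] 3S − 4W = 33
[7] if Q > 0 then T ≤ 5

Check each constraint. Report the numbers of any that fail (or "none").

Violated: 7.

[1] R × T = 0 × 7 = 0 — holds.
[2] S = 7, not > 9; antecedent false, conditional vacuously true — holds.
[3] T=7, Q=2, R=0; 1 of them equals 2 — holds.
[4] P=-10, R=0, T=7; 1 of them equals 0 — holds.
[5] values -3 ≤ 0 ≤ 2 — holds.
[6] 3S − 4W = 3(7) − 4(-3) = 33 — holds.
[7] Q = 2 > 0, so we need T ≤ 5; but T = 7 > 5 — fails.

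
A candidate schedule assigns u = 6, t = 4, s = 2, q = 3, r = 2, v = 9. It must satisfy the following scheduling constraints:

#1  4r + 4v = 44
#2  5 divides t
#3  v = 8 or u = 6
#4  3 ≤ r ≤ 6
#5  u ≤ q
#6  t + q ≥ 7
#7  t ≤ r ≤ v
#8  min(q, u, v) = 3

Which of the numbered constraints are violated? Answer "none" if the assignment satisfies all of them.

The assignment fails constraints 2, 4, 5, and 7.

#1 4r + 4v = 4(2) + 4(9) = 44 — holds.
#2 4 = 5×0 + 4, so 5 does not divide 4 — fails.
#3 v = 9 ≠ 8, but u = 6 = 6 (second disjunct) — holds.
#4 r = 2 is outside [3, 6] — fails.
#5 u = 6, q = 3; 6 > 3 (want ≤) — fails.
#6 t + q = 4 + 3 = 7; 7 ≥ 7 — holds.
#7 values 4, 2, 9; t = 4 is not ≤ r = 2 — fails.
#8 min(3, 6, 9) = 3 — holds.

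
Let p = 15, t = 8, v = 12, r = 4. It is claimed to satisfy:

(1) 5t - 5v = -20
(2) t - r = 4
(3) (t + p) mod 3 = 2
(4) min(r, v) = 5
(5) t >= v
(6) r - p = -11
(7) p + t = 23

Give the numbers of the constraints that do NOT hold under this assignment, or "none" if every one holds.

Violated: 4, 5.

(1) 5t - 5v = 5(8) - 5(12) = -20 — satisfied.
(2) t - r = 8 - 4 = 4 — satisfied.
(3) t + p = 23; 23 mod 3 = 2 — satisfied.
(4) min(4, 12) = 4, not 5 — violated.
(5) t = 8, v = 12; 8 < 12 (want ≥) — violated.
(6) r - p = 4 - 15 = -11 — satisfied.
(7) p + t = 15 + 8 = 23 — satisfied.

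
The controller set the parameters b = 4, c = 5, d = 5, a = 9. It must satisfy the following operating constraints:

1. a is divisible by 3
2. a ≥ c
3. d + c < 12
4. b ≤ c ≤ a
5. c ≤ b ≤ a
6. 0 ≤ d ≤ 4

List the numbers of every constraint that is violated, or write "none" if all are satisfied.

1. 9 / 3 = 3, so 3 divides 9 — holds.
2. a = 9, c = 5; 9 ≥ 5 — holds.
3. d + c = 5 + 5 = 10; 10 < 12 — holds.
4. values 4 ≤ 5 ≤ 9 — holds.
5. values 5, 4, 9; c = 5 is not ≤ b = 4 — does not hold.
6. d = 5 is outside [0, 4] — does not hold.

Violated: 5, 6.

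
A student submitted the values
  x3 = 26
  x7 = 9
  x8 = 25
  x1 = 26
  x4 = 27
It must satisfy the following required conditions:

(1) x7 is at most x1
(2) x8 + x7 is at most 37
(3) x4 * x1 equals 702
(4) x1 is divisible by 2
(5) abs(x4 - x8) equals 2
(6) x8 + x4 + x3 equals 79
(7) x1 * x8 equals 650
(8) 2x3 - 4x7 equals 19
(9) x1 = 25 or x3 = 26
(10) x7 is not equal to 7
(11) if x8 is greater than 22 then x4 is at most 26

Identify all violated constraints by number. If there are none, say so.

(1) x7 = 9, x1 = 26; 9 ≤ 26 — holds.
(2) x8 + x7 = 25 + 9 = 34; 34 ≤ 37 — holds.
(3) x4 * x1 = 27 * 26 = 702 — holds.
(4) 26 / 2 = 13, so 2 divides 26 — holds.
(5) abs(27 - 25) = 2 — holds.
(6) x8 + x4 + x3 = 25 + 27 + 26 = 78, not 79 — fails.
(7) x1 * x8 = 26 * 25 = 650 — holds.
(8) 2x3 - 4x7 = 2(26) - 4(9) = 16, not 19 — fails.
(9) x1 = 26 ≠ 25, but x3 = 26 = 26 (second disjunct) — holds.
(10) x7 = 9, and 9 ≠ 7 — holds.
(11) x8 = 25 > 22, so we need x4 ≤ 26; but x4 = 27 > 26 — fails.

Constraints 6, 8, 11 are violated.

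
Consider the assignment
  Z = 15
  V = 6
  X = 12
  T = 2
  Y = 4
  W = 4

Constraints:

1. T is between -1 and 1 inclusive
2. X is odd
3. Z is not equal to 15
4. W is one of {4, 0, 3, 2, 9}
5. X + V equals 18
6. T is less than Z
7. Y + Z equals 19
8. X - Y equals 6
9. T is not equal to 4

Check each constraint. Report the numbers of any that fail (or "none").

The assignment fails constraints 1, 2, 3, and 8.

1. T = 2 is outside [-1, 1]  ✘
2. X = 12 is even  ✘
3. Z = 15, but 15 is required to differ  ✘
4. W = 4 is in {4, 0, 3, 2, 9}  ✔
5. X + V = 12 + 6 = 18  ✔
6. T = 2, Z = 15; 2 < 15  ✔
7. Y + Z = 4 + 15 = 19  ✔
8. X - Y = 12 - 4 = 8, not 6  ✘
9. T = 2, and 2 ≠ 4  ✔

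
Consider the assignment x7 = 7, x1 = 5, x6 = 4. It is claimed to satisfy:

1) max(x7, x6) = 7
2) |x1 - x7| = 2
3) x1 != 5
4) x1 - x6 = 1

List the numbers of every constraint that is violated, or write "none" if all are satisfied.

1) max(7, 4) = 7 — satisfied.
2) |5 - 7| = 2 — satisfied.
3) x1 = 5, but 5 is required to differ — violated.
4) x1 - x6 = 5 - 4 = 1 — satisfied.

No — constraint 3 is not satisfied.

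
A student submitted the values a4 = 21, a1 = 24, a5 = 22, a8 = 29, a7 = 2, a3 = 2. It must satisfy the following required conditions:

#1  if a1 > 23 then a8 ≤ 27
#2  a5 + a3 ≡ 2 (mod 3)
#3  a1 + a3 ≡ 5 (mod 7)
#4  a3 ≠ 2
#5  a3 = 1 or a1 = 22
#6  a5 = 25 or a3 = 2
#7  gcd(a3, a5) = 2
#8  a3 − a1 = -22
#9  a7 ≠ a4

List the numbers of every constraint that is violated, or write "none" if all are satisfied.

The assignment fails constraints 1, 2, 4, 5.

#1 a1 = 24 > 23, so we need a8 ≤ 27; but a8 = 29 > 27 — violated.
#2 a5 + a3 = 24; 24 mod 3 = 0, not 2 — violated.
#3 a1 + a3 = 26; 26 mod 7 = 5 — satisfied.
#4 a3 = 2, but 2 is required to differ — violated.
#5 a3 = 2 ≠ 1 and a1 = 24 ≠ 22; both disjuncts false — violated.
#6 a5 = 22 ≠ 25, but a3 = 2 = 2 (second disjunct) — satisfied.
#7 gcd(2, 22) = 2 — satisfied.
#8 a3 − a1 = 2 − 24 = -22 — satisfied.
#9 a7 = 2, a4 = 21; distinct — satisfied.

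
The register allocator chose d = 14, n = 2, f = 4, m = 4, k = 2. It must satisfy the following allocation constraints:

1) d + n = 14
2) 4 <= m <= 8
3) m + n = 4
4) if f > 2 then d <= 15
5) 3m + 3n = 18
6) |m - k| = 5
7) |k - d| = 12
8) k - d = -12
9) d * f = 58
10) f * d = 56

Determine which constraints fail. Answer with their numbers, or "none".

Constraints 1, 3, 6, and 9 do not hold.

1) d + n = 14 + 2 = 16, not 14  fails
2) m = 4 lies in [4, 8]  holds
3) m + n = 4 + 2 = 6, not 4  fails
4) f = 4 > 2, so we need d ≤ 15; d = 14 ≤ 15  holds
5) 3m + 3n = 3(4) + 3(2) = 18  holds
6) |4 - 2| = 2, not 5  fails
7) |2 - 14| = 12  holds
8) k - d = 2 - 14 = -12  holds
9) d * f = 14 * 4 = 56, not 58  fails
10) f * d = 4 * 14 = 56  holds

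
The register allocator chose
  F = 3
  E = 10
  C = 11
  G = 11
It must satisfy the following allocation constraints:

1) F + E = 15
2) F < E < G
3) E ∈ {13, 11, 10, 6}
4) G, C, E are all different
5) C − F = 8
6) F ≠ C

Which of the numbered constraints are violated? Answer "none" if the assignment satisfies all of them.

No — constraints 1, 4 are not satisfied.

1) F + E = 3 + 10 = 13, not 15 — violated.
2) values 3 < 10 < 11 — OK.
3) E = 10 is in {13, 11, 10, 6} — OK.
4) G = C = 11, not all different — violated.
5) C − F = 11 − 3 = 8 — OK.
6) F = 3, C = 11; distinct — OK.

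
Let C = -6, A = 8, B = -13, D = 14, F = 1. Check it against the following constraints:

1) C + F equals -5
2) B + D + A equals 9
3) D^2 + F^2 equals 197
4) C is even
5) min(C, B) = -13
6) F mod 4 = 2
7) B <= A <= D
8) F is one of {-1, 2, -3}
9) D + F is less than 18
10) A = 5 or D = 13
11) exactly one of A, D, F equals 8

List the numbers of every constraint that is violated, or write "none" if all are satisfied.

The assignment fails constraints 6, 8, and 10.

1) C + F = -6 + 1 = -5 — holds.
2) B + D + A = -13 + 14 + 8 = 9 — holds.
3) D^2 + F^2 = 14^2 + 1^2 = 196 + 1 = 197 — holds.
4) C = -6 is even — holds.
5) min(-6, -13) = -13 — holds.
6) 1 mod 4 = 1, not 2 — does not hold.
7) values -13 <= 8 <= 14 — holds.
8) F = 1 is not in {-1, 2, -3} — does not hold.
9) D + F = 14 + 1 = 15; 15 < 18 — holds.
10) A = 8 ≠ 5 and D = 14 ≠ 13; both disjuncts false — does not hold.
11) A=8, D=14, F=1; 1 of them equals 8 — holds.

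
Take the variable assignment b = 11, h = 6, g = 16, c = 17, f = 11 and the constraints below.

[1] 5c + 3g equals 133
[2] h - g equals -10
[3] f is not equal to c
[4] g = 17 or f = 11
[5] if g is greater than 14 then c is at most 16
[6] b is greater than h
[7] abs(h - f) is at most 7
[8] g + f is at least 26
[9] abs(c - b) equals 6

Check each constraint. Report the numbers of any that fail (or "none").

[1] 5c + 3g = 5(17) + 3(16) = 133 — satisfied.
[2] h - g = 6 - 16 = -10 — satisfied.
[3] f = 11, c = 17; distinct — satisfied.
[4] g = 16 ≠ 17, but f = 11 = 11 (second disjunct) — satisfied.
[5] g = 16 > 14, so we need c ≤ 16; but c = 17 > 16 — violated.
[6] b = 11, h = 6; 11 > 6 — satisfied.
[7] abs(6 - 11) = 5; 5 ≤ 7 — satisfied.
[8] g + f = 16 + 11 = 27; 27 ≥ 26 — satisfied.
[9] abs(17 - 11) = 6 — satisfied.

Violated: 5.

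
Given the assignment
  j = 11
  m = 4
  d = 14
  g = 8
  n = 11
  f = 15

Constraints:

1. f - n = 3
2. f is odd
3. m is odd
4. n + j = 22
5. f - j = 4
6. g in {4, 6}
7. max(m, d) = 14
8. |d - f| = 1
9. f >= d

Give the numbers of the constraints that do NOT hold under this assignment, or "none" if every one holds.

1. f - n = 15 - 11 = 4, not 3  fails
2. f = 15 is odd  holds
3. m = 4 is even  fails
4. n + j = 11 + 11 = 22  holds
5. f - j = 15 - 11 = 4  holds
6. g = 8 is not in {4, 6}  fails
7. max(4, 14) = 14  holds
8. |14 - 15| = 1  holds
9. f = 15, d = 14; 15 ≥ 14  holds

The assignment fails constraints 1, 3, 6.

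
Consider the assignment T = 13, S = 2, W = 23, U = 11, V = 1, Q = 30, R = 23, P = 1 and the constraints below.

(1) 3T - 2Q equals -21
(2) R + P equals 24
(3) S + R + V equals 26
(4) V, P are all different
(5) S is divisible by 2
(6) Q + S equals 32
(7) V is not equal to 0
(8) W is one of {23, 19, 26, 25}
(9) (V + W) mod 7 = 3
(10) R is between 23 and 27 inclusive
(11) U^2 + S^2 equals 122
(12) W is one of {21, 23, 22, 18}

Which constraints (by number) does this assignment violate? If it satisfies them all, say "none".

Constraints 4 and 11 are violated.

(1) 3T - 2Q = 3(13) - 2(30) = -21 — holds.
(2) R + P = 23 + 1 = 24 — holds.
(3) S + R + V = 2 + 23 + 1 = 26 — holds.
(4) V = P = 1, not all different — does not hold.
(5) 2 / 2 = 1, so 2 divides 2 — holds.
(6) Q + S = 30 + 2 = 32 — holds.
(7) V = 1, and 1 ≠ 0 — holds.
(8) W = 23 is in {23, 19, 26, 25} — holds.
(9) V + W = 24; 24 mod 7 = 3 — holds.
(10) R = 23 lies in [23, 27] — holds.
(11) U^2 + S^2 = 11^2 + 2^2 = 121 + 4 = 125, not 122 — does not hold.
(12) W = 23 is in {21, 23, 22, 18} — holds.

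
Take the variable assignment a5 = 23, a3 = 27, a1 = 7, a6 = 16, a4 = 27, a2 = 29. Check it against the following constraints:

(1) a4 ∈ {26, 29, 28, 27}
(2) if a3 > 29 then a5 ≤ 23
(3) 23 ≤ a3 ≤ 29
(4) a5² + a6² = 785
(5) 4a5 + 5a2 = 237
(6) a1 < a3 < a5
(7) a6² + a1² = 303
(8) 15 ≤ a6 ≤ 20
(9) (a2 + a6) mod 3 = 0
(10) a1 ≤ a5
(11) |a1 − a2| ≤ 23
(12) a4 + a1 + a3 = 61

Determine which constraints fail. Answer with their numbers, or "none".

(1) a4 = 27 is in {26, 29, 28, 27}  yes
(2) a3 = 27, not > 29; antecedent false, conditional vacuously true  yes
(3) a3 = 27 lies in [23, 29]  yes
(4) a5² + a6² = 23² + 16² = 529 + 256 = 785  yes
(5) 4a5 + 5a2 = 4(23) + 5(29) = 237  yes
(6) values 7, 27, 23; a3 = 27 is not < a5 = 23  no
(7) a6² + a1² = 16² + 7² = 256 + 49 = 305, not 303  no
(8) a6 = 16 lies in [15, 20]  yes
(9) a2 + a6 = 45; 45 mod 3 = 0  yes
(10) a1 = 7, a5 = 23; 7 ≤ 23  yes
(11) |7 − 29| = 22; 22 ≤ 23  yes
(12) a4 + a1 + a3 = 27 + 7 + 27 = 61  yes

Violated: 6 and 7.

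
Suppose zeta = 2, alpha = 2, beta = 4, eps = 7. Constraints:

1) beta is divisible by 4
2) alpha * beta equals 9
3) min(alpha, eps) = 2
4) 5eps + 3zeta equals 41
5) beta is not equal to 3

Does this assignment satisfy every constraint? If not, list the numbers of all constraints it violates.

1) 4 / 4 = 1, so 4 divides 4 — holds.
2) alpha * beta = 2 * 4 = 8, not 9 — does not hold.
3) min(2, 7) = 2 — holds.
4) 5eps + 3zeta = 5(7) + 3(2) = 41 — holds.
5) beta = 4, and 4 ≠ 3 — holds.

No — constraint 2 is not satisfied.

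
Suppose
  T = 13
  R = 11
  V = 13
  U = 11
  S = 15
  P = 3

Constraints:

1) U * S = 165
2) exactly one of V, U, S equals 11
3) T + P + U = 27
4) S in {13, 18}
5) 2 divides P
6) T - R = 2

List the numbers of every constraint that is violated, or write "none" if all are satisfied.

Constraints 4, 5 do not hold.

1) U * S = 11 * 15 = 165 — OK.
2) V=13, U=11, S=15; 1 of them equals 11 — OK.
3) T + P + U = 13 + 3 + 11 = 27 — OK.
4) S = 15 is not in {13, 18} — violated.
5) 3 = 2*1 + 1, so 2 does not divide 3 — violated.
6) T - R = 13 - 11 = 2 — OK.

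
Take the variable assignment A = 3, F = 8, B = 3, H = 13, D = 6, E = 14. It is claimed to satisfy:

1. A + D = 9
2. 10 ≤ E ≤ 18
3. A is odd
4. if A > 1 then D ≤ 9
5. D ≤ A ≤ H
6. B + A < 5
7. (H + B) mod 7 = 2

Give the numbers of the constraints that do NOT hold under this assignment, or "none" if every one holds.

The assignment fails constraints 5, 6.

1. A + D = 3 + 6 = 9 — holds.
2. E = 14 lies in [10, 18] — holds.
3. A = 3 is odd — holds.
4. A = 3 > 1, so we need D ≤ 9; D = 6 ≤ 9 — holds.
5. values 6, 3, 13; D = 6 is not ≤ A = 3 — fails.
6. B + A = 3 + 3 = 6; 6 ≥ 5, bound 5 not met — fails.
7. H + B = 16; 16 mod 7 = 2 — holds.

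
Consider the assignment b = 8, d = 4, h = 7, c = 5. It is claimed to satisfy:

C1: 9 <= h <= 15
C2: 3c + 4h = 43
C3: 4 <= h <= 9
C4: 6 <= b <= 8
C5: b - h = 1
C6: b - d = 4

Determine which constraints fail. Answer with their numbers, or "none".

C1: h = 7 is outside [9, 15] — violated.
C2: 3c + 4h = 3(5) + 4(7) = 43 — OK.
C3: h = 7 lies in [4, 9] — OK.
C4: b = 8 lies in [6, 8] — OK.
C5: b - h = 8 - 7 = 1 — OK.
C6: b - d = 8 - 4 = 4 — OK.

Violated: 1.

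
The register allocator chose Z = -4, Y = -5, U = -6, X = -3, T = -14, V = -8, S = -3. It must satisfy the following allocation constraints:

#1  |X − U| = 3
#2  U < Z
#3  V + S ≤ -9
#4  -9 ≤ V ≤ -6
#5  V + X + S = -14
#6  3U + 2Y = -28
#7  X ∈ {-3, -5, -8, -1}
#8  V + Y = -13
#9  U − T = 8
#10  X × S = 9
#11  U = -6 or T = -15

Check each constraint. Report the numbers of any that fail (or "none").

Yes — all constraints hold.

#1 |-3 − (-6)| = 3 — holds.
#2 U = -6, Z = -4; -6 < -4 — holds.
#3 V + S = -8 + (-3) = -11; -11 ≤ -9 — holds.
#4 V = -8 lies in [-9, -6] — holds.
#5 V + X + S = -8 + (-3) + (-3) = -14 — holds.
#6 3U + 2Y = 3(-6) + 2(-5) = -28 — holds.
#7 X = -3 is in {-3, -5, -8, -1} — holds.
#8 V + Y = -8 + (-5) = -13 — holds.
#9 U − T = -6 − (-14) = 8 — holds.
#10 X × S = -3 × (-3) = 9 — holds.
#11 U = -6 = -6 (first disjunct) — holds.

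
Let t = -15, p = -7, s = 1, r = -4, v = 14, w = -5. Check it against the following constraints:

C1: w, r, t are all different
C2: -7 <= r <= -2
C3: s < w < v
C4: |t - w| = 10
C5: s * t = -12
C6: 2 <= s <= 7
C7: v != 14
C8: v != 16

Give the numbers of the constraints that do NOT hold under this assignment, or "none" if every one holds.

Constraints 3, 5, 6, 7 do not hold.

C1: values -5, -4, -15 are pairwise distinct — satisfied.
C2: r = -4 lies in [-7, -2] — satisfied.
C3: values 1, -5, 14; s = 1 is not < w = -5 — violated.
C4: |-15 - (-5)| = 10 — satisfied.
C5: s * t = 1 * (-15) = -15, not -12 — violated.
C6: s = 1 is outside [2, 7] — violated.
C7: v = 14, but 14 is required to differ — violated.
C8: v = 14, and 14 ≠ 16 — satisfied.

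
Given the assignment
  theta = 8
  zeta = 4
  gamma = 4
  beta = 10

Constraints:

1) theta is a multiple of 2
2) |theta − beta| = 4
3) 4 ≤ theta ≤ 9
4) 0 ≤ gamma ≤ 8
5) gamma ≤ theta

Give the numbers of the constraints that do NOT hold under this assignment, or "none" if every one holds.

1) 8 / 2 = 4, so 2 divides 8 — satisfied.
2) |8 − 10| = 2, not 4 — violated.
3) theta = 8 lies in [4, 9] — satisfied.
4) gamma = 4 lies in [0, 8] — satisfied.
5) gamma = 4, theta = 8; 4 ≤ 8 — satisfied.

Constraint 2 is violated.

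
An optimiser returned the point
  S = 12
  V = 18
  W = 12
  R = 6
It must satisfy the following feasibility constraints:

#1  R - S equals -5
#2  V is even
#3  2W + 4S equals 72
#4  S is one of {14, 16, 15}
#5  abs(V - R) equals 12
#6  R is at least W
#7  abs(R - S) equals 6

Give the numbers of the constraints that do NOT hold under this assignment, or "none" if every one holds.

Constraints 1, 4, 6 do not hold.

#1 R - S = 6 - 12 = -6, not -5 — violated.
#2 V = 18 is even — satisfied.
#3 2W + 4S = 2(12) + 4(12) = 72 — satisfied.
#4 S = 12 is not in {14, 16, 15} — violated.
#5 abs(18 - 6) = 12 — satisfied.
#6 R = 6, W = 12; 6 < 12 (want ≥) — violated.
#7 abs(6 - 12) = 6 — satisfied.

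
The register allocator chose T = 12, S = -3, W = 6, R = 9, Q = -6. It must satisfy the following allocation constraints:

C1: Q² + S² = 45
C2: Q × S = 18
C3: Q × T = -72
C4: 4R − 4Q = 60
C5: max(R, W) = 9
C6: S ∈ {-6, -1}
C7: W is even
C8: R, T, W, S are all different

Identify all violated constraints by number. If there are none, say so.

C1: Q² + S² = (-6)² + (-3)² = 36 + 9 = 45 — holds.
C2: Q × S = -6 × (-3) = 18 — holds.
C3: Q × T = -6 × 12 = -72 — holds.
C4: 4R − 4Q = 4(9) − 4(-6) = 60 — holds.
C5: max(9, 6) = 9 — holds.
C6: S = -3 is not in {-6, -1} — fails.
C7: W = 6 is even — holds.
C8: values 9, 12, 6, -3 are pairwise distinct — holds.

The assignment fails constraint 6.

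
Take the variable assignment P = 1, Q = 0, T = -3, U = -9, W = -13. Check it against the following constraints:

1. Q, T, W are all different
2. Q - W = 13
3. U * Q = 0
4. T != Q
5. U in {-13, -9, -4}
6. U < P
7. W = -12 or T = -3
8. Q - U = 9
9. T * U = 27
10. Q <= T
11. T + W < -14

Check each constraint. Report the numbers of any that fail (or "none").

1. values 0, -3, -13 are pairwise distinct  holds
2. Q - W = 0 - (-13) = 13  holds
3. U * Q = -9 * 0 = 0  holds
4. T = -3, Q = 0; distinct  holds
5. U = -9 is in {-13, -9, -4}  holds
6. U = -9, P = 1; -9 < 1  holds
7. W = -13 ≠ -12, but T = -3 = -3 (second disjunct)  holds
8. Q - U = 0 - (-9) = 9  holds
9. T * U = -3 * (-9) = 27  holds
10. Q = 0, T = -3; 0 > -3 (want ≤)  fails
11. T + W = -3 + (-13) = -16; -16 < -14  holds

No — constraint 10 is not satisfied.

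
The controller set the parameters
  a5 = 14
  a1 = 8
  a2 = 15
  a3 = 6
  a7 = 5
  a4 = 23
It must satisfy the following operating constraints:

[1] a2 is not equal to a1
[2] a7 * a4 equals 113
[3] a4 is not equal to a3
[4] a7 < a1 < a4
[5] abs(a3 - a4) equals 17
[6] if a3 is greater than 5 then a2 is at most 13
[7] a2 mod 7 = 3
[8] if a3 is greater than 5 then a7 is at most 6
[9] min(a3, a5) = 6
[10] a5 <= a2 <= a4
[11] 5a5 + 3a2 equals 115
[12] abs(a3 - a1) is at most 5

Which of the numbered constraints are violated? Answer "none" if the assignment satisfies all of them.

Violated: 2, 6, 7.

[1] a2 = 15, a1 = 8; distinct — holds.
[2] a7 * a4 = 5 * 23 = 115, not 113 — does not hold.
[3] a4 = 23, a3 = 6; distinct — holds.
[4] values 5 < 8 < 23 — holds.
[5] abs(6 - 23) = 17 — holds.
[6] a3 = 6 > 5, so we need a2 ≤ 13; but a2 = 15 > 13 — does not hold.
[7] 15 mod 7 = 1, not 3 — does not hold.
[8] a3 = 6 > 5, so we need a7 ≤ 6; a7 = 5 ≤ 6 — holds.
[9] min(6, 14) = 6 — holds.
[10] values 14 <= 15 <= 23 — holds.
[11] 5a5 + 3a2 = 5(14) + 3(15) = 115 — holds.
[12] abs(6 - 8) = 2; 2 ≤ 5 — holds.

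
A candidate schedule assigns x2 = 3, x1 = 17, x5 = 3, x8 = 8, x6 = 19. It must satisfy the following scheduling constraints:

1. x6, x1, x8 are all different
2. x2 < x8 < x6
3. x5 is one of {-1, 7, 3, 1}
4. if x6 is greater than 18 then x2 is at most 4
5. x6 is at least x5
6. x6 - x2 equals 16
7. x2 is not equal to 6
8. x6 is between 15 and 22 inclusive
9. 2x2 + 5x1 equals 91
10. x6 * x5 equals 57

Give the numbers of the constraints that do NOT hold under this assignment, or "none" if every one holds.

Yes — all constraints hold.

1. values 19, 17, 8 are pairwise distinct  yes
2. values 3 < 8 < 19  yes
3. x5 = 3 is in {-1, 7, 3, 1}  yes
4. x6 = 19 > 18, so we need x2 ≤ 4; x2 = 3 ≤ 4  yes
5. x6 = 19, x5 = 3; 19 ≥ 3  yes
6. x6 - x2 = 19 - 3 = 16  yes
7. x2 = 3, and 3 ≠ 6  yes
8. x6 = 19 lies in [15, 22]  yes
9. 2x2 + 5x1 = 2(3) + 5(17) = 91  yes
10. x6 * x5 = 19 * 3 = 57  yes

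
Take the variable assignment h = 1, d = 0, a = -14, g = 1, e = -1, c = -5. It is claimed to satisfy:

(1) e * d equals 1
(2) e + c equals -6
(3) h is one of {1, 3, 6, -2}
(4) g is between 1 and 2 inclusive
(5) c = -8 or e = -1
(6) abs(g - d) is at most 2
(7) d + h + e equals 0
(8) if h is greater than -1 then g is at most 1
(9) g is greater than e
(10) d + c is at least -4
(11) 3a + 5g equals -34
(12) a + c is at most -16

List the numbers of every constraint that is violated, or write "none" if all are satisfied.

(1) e * d = -1 * 0 = 0, not 1  FAIL
(2) e + c = -1 + (-5) = -6  OK
(3) h = 1 is in {1, 3, 6, -2}  OK
(4) g = 1 lies in [1, 2]  OK
(5) c = -5 ≠ -8, but e = -1 = -1 (second disjunct)  OK
(6) abs(1 - 0) = 1; 1 ≤ 2  OK
(7) d + h + e = 0 + 1 + (-1) = 0  OK
(8) h = 1 > -1, so we need g ≤ 1; g = 1 ≤ 1  OK
(9) g = 1, e = -1; 1 > -1  OK
(10) d + c = 0 + (-5) = -5; -5 < -4, bound -4 not met  FAIL
(11) 3a + 5g = 3(-14) + 5(1) = -37, not -34  FAIL
(12) a + c = -14 + (-5) = -19; -19 ≤ -16  OK

Constraints 1, 10, 11 do not hold.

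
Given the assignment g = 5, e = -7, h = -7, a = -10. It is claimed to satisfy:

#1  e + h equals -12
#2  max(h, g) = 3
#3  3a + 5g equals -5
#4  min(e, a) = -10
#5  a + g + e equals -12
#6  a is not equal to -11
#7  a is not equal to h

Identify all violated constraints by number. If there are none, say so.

#1 e + h = -7 + (-7) = -14, not -12 — fails.
#2 max(-7, 5) = 5, not 3 — fails.
#3 3a + 5g = 3(-10) + 5(5) = -5 — holds.
#4 min(-7, -10) = -10 — holds.
#5 a + g + e = -10 + 5 + (-7) = -12 — holds.
#6 a = -10, and -10 ≠ -11 — holds.
#7 a = -10, h = -7; distinct — holds.

Violated: 1, 2.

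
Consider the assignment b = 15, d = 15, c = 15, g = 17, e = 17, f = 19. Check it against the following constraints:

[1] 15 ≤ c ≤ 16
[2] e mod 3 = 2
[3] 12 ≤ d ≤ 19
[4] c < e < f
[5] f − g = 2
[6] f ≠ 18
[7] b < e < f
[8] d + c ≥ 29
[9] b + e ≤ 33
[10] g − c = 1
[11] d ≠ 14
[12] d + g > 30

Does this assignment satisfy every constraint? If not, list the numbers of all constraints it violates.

[1] c = 15 lies in [15, 16] — satisfied.
[2] 17 mod 3 = 2 — satisfied.
[3] d = 15 lies in [12, 19] — satisfied.
[4] values 15 < 17 < 19 — satisfied.
[5] f − g = 19 − 17 = 2 — satisfied.
[6] f = 19, and 19 ≠ 18 — satisfied.
[7] values 15 < 17 < 19 — satisfied.
[8] d + c = 15 + 15 = 30; 30 ≥ 29 — satisfied.
[9] b + e = 15 + 17 = 32; 32 ≤ 33 — satisfied.
[10] g − c = 17 − 15 = 2, not 1 — violated.
[11] d = 15, and 15 ≠ 14 — satisfied.
[12] d + g = 15 + 17 = 32; 32 > 30 — satisfied.

No — constraint 10 is not satisfied.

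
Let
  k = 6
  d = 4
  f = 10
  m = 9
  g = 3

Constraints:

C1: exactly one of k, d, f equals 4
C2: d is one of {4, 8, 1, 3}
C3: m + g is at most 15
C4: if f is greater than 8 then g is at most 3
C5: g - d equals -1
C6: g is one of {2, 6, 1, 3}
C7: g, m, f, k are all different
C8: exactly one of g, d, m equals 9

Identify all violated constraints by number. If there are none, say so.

C1: k=6, d=4, f=10; 1 of them equals 4  OK
C2: d = 4 is in {4, 8, 1, 3}  OK
C3: m + g = 9 + 3 = 12; 12 ≤ 15  OK
C4: f = 10 > 8, so we need g ≤ 3; g = 3 ≤ 3  OK
C5: g - d = 3 - 4 = -1  OK
C6: g = 3 is in {2, 6, 1, 3}  OK
C7: values 3, 9, 10, 6 are pairwise distinct  OK
C8: g=3, d=4, m=9; 1 of them equals 9  OK

The assignment satisfies every constraint.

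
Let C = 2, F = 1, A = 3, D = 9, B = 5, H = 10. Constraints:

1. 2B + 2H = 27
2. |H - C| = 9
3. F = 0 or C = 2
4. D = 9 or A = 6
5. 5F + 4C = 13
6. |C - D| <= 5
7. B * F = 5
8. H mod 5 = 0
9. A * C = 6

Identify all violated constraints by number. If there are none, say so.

1. 2B + 2H = 2(5) + 2(10) = 30, not 27 — violated.
2. |10 - 2| = 8, not 9 — violated.
3. F = 1 ≠ 0, but C = 2 = 2 (second disjunct) — satisfied.
4. D = 9 = 9 (first disjunct) — satisfied.
5. 5F + 4C = 5(1) + 4(2) = 13 — satisfied.
6. |2 - 9| = 7; 7 > 5, exceeds bound 5 — violated.
7. B * F = 5 * 1 = 5 — satisfied.
8. 10 mod 5 = 0 — satisfied.
9. A * C = 3 * 2 = 6 — satisfied.

The assignment fails constraints 1, 2, and 6.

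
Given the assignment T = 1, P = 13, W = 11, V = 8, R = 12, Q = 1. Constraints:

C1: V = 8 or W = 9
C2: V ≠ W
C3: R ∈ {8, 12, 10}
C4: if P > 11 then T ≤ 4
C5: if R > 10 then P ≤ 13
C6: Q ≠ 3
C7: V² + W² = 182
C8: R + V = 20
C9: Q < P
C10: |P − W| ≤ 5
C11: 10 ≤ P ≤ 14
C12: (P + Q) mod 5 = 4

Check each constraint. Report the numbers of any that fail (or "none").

C1: V = 8 = 8 (first disjunct)  true
C2: V = 8, W = 11; distinct  true
C3: R = 12 is in {8, 12, 10}  true
C4: P = 13 > 11, so we need T ≤ 4; T = 1 ≤ 4  true
C5: R = 12 > 10, so we need P ≤ 13; P = 13 ≤ 13  true
C6: Q = 1, and 1 ≠ 3  true
C7: V² + W² = 8² + 11² = 64 + 121 = 185, not 182  false
C8: R + V = 12 + 8 = 20  true
C9: Q = 1, P = 13; 1 < 13  true
C10: |13 − 11| = 2; 2 ≤ 5  true
C11: P = 13 lies in [10, 14]  true
C12: P + Q = 14; 14 mod 5 = 4  true

No — constraint 7 is not satisfied.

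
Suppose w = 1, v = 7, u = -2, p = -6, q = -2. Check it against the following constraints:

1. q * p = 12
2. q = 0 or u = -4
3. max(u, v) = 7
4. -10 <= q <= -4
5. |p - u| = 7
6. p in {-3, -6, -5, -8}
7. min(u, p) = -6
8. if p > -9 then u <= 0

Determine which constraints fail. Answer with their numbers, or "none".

The assignment fails constraints 2, 4, and 5.

1. q * p = -2 * (-6) = 12  holds
2. q = -2 ≠ 0 and u = -2 ≠ -4; both disjuncts false  fails
3. max(-2, 7) = 7  holds
4. q = -2 is outside [-10, -4]  fails
5. |-6 - (-2)| = 4, not 7  fails
6. p = -6 is in {-3, -6, -5, -8}  holds
7. min(-2, -6) = -6  holds
8. p = -6 > -9, so we need u ≤ 0; u = -2 ≤ 0  holds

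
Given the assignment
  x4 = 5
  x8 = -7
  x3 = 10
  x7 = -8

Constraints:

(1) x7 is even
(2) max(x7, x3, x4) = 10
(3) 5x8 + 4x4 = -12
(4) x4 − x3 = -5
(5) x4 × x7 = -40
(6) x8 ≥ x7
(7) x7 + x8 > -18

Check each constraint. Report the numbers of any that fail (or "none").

(1) x7 = -8 is even — satisfied.
(2) max(-8, 10, 5) = 10 — satisfied.
(3) 5x8 + 4x4 = 5(-7) + 4(5) = -15, not -12 — violated.
(4) x4 − x3 = 5 − 10 = -5 — satisfied.
(5) x4 × x7 = 5 × (-8) = -40 — satisfied.
(6) x8 = -7, x7 = -8; -7 ≥ -8 — satisfied.
(7) x7 + x8 = -8 + (-7) = -15; -15 > -18 — satisfied.

Constraint 3 is violated.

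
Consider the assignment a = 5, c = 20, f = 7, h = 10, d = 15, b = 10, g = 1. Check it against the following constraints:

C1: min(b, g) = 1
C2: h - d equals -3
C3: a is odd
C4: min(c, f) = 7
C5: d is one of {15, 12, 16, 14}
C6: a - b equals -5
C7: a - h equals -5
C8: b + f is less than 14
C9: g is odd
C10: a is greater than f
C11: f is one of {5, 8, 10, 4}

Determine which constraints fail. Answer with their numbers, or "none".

No — constraints 2, 8, 10, and 11 are not satisfied.

C1: min(10, 1) = 1 — satisfied.
C2: h - d = 10 - 15 = -5, not -3 — violated.
C3: a = 5 is odd — satisfied.
C4: min(20, 7) = 7 — satisfied.
C5: d = 15 is in {15, 12, 16, 14} — satisfied.
C6: a - b = 5 - 10 = -5 — satisfied.
C7: a - h = 5 - 10 = -5 — satisfied.
C8: b + f = 10 + 7 = 17; 17 ≥ 14, bound 14 not met — violated.
C9: g = 1 is odd — satisfied.
C10: a = 5, f = 7; 5 ≤ 7 (want >) — violated.
C11: f = 7 is not in {5, 8, 10, 4} — violated.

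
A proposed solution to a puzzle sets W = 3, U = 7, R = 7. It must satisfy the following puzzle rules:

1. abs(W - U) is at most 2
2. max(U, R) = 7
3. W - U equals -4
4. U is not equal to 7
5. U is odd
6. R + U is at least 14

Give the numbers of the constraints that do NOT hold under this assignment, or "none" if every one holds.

The assignment fails constraints 1 and 4.

1. abs(3 - 7) = 4; 4 > 2, exceeds bound 2 — fails.
2. max(7, 7) = 7 — holds.
3. W - U = 3 - 7 = -4 — holds.
4. U = 7, but 7 is required to differ — fails.
5. U = 7 is odd — holds.
6. R + U = 7 + 7 = 14; 14 ≥ 14 — holds.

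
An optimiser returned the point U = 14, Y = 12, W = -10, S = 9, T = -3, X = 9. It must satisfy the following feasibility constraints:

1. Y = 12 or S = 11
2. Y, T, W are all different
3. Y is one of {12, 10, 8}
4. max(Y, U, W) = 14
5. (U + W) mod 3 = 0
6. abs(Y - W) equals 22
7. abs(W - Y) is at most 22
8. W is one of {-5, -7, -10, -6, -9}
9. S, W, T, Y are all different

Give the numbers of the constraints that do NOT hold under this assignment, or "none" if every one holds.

The assignment fails constraint 5.

1. Y = 12 = 12 (first disjunct)  yes
2. values 12, -3, -10 are pairwise distinct  yes
3. Y = 12 is in {12, 10, 8}  yes
4. max(12, 14, -10) = 14  yes
5. U + W = 4; 4 mod 3 = 1, not 0  no
6. abs(12 - (-10)) = 22  yes
7. abs(-10 - 12) = 22; 22 ≤ 22  yes
8. W = -10 is in {-5, -7, -10, -6, -9}  yes
9. values 9, -10, -3, 12 are pairwise distinct  yes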